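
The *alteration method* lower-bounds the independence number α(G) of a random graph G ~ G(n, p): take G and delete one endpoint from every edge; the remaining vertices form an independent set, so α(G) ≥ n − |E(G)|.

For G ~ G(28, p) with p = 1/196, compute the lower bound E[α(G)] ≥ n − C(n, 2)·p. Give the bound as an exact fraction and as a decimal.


E[|E(G)|] = C(28, 2)·p = 378 · (1/196) = 27/14.
E[α(G)] ≥ n − E[|E(G)|] = 28 − 27/14 = 365/14.
Numerically: ≈ 26.071429.
(This is only a lower bound; the true E[α(G)] may be larger.)

E[α(G)] ≥ 365/14 ≈ 26.071429.


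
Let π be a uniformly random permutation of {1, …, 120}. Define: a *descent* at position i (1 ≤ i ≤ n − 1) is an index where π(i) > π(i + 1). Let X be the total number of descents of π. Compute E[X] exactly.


Write X = Σ X_I over i = 1, …, 119, with X_I the indicator of one descent.
There are 119 indicators.
For each fixed i, the pair (π(i), π(i+1)) is a uniformly random ordered pair of distinct values from {1, …, 120}; by symmetry P[π(i) > π(i+1)] = 1/2.
By linearity: E[X] = 119 · (1/2) = (120 − 1) · (1/2) = 119/2 ≈ 59.50000.

E[X] = 119/2 = 59.50000.


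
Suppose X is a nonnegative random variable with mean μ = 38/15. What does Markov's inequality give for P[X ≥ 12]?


μ = E[X] = 38/15, a = 12.
Markov: P[X ≥ 12] ≤ μ/a = (38/15)/12 = 19/90.
Numerically: ≈ 0.211111.
(Since a = 12 > μ = 2.533333, the bound 19/90 is < 1 and informative.)

P[X ≥ 12] ≤ 19/90 ≈ 0.211111.


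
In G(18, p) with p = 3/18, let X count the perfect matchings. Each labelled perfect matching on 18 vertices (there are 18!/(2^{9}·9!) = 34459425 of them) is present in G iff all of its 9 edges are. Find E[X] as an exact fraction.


K_18 has 18!/(2^{9}·9!) = 34459425 labelled perfect matchings.
For each such perfect matching H, let X_H = 1 if all 9 edges of H are present in G. Then P[X_H = 1] = p^{9} = (1/6)^{9} = 1/10077696.
By linearity: E[X] = Σ_H E[X_H] = 34459425 · p^{9} = 34459425 · 1/10077696 = 425425/124416.
Numerically: E[X] ≈ 3.41938.

E[X] = 34459425 · (1/6)^{9} = 425425/124416 ≈ 3.41938.


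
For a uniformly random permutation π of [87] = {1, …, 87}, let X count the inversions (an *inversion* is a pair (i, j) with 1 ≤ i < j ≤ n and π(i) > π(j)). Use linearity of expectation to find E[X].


Write X = Σ X_I over the C(87, 2) = 3741 pairs i < j, with X_I the indicator of one inversion.
There are 3741 indicators.
For each fixed pair i < j, the values π(i) and π(j) are two distinct elements of {1, …, 87} in uniformly random order; by symmetry P[π(i) > π(j)] = 1/2.
By linearity: E[X] = 3741 · (1/2) = C(87, 2) · (1/2) = 3741/2 = 3741/2 ≈ 1870.500.

E[X] = 3741/2 = 1870.500.


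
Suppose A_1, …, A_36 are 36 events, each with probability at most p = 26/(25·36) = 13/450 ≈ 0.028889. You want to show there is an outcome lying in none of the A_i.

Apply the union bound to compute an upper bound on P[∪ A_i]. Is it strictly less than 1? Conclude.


Union bound: P[∪_{i=1}^{36} A_i] ≤ Σ_i P[A_i] ≤ 36·p = 36·(13/450) = 26/25.
Numerically: 26/25 ≈ 1.040000.
Is 26/25 < 1? NO.
Since the bound 26/25 is ≥ 1, the union bound is uninformative here; it does NOT by itself certify existence.

36·p = 26/25 ≈ 1.040000; existence NOT certified by the union bound.


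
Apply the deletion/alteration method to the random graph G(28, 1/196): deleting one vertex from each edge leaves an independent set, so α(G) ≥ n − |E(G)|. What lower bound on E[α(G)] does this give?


E[|E(G)|] = C(28, 2)·p = 378 · (1/196) = 27/14.
E[α(G)] ≥ n − E[|E(G)|] = 28 − 27/14 = 365/14.
Numerically: ≈ 26.071.
(This is only a lower bound; the true E[α(G)] may be larger.)

E[α(G)] ≥ 365/14 ≈ 26.071.


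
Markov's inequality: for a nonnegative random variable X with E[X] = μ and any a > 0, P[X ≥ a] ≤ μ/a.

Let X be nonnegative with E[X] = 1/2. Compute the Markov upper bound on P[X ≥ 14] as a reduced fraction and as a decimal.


μ = E[X] = 1/2, a = 14.
Markov: P[X ≥ 14] ≤ μ/a = (1/2)/14 = 1/28.
Numerically: ≈ 0.0357.
(Since a = 14 > μ = 0.5000, the bound 1/28 is < 1 and informative.)

P[X ≥ 14] ≤ 1/28 ≈ 0.0357.


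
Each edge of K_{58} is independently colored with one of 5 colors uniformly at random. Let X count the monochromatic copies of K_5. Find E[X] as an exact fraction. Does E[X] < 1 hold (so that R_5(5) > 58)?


E[X] = C(58, 5) · 5^{1 − 10} = 4582116 · 5^{−9} = 4582116/1953125.
As a reduced fraction: E[X] = 4582116/1953125 ≈ 2.346043.
Is E[X] < 1? NO.
Since E[X] ≥ 1, the first-moment bound is inconclusive at n = 58; it does NOT by itself certify R_5(5) > 58.

E[X] = 4582116/1953125 ≈ 2.346043; E[X] ≥ 1; first-moment method inconclusive here.


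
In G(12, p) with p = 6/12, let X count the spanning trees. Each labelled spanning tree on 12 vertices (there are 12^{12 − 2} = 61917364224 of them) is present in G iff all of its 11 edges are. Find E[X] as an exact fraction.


K_12 has 12^{12 − 2} = 61917364224 labelled spanning trees.
For each such spanning tree H, let X_H = 1 if all 11 edges of H are present in G. Then P[X_H = 1] = p^{11} = (1/2)^{11} = 1/2048.
By linearity of expectation: E[X] = Σ_H E[X_H] = 61917364224 · p^{11} = 61917364224 · 1/2048 = 30233088.
Numerically: E[X] ≈ 3.0233e+07.

E[X] = 61917364224 · (1/2)^{11} = 30233088 ≈ 3.0233e+07.


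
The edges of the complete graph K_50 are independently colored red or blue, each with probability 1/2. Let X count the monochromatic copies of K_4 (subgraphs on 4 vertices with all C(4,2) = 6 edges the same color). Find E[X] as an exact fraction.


Let X = Σ_S X_S over the C(50, 4) = 230300 subsets S of size 4, where X_S = 1 if the K_4 on S is monochromatic.
For a fixed S, the K_4 on S has C(4, 2) = 6 edges. P[all 6 edges red] = (1/2)^6, and likewise for blue, so P[monochromatic] = 2·(1/2)^6 = 2^{1 − 6} = 1/32.
By linearity: E[X] = C(50, 4) · 2^{1 − 6} = 230300 · 1/32 = 57575/8.
Numerically: E[X] ≈ 7196.8750.

E[X] = C(50,4)·2^(1−C(4,2)) = 57575/8 ≈ 7196.8750.


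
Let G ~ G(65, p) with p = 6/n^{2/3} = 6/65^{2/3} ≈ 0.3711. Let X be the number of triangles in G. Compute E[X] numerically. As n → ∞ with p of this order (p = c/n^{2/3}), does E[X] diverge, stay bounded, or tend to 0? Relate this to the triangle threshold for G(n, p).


Number of potential triangles: C(65, 3) = 43680.
Each occurs with probability p³ ≈ (0.3711)³ ≈ 5.112426e-02.
By linearity: E[X] = C(65, 3)·p³ ≈ 43680 · 5.112426e-02 ≈ 2233.1077.
Since α = 2/3 < 1, p = c/n^{2/3} ≫ 1/n is above the triangle threshold p ~ 1/n. Asymptotically E[X] ~ (c³/6)·n^{3(1−α)} = (6³/6)·n^{1} → ∞; triangles are abundant w.h.p.

E[X] ≈ 2233.1077; in regime p = Θ(1/n^{2/3}) E[X] diverges (above the triangle threshold p ~ 1/n).


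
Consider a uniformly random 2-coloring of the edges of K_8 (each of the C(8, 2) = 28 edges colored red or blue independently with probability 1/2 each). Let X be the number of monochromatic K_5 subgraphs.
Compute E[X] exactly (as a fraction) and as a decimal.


Let X = Σ_S X_S over the C(8, 5) = 56 subsets S of size 5, where X_S = 1 if the K_5 on S is monochromatic.
For a fixed S, the K_5 on S has C(5, 2) = 10 edges. P[all 10 edges red] = (1/2)^10, and likewise for blue, so P[monochromatic] = 2·(1/2)^10 = 2^{1 − 10} = 1/512.
Summing: E[X] = C(8, 5) · 2^{1 − 10} = 56 · 1/512 = 7/64.
Numerically: E[X] ≈ 0.109375.

E[X] = C(8,5)·2^(1−C(5,2)) = 7/64 ≈ 0.109375.


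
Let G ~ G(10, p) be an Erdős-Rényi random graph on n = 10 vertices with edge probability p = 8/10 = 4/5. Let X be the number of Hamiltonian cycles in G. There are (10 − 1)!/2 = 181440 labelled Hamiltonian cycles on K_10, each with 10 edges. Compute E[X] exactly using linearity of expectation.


K_10 has (10 − 1)!/2 = 181440 labelled Hamiltonian cycles.
For each such Hamiltonian cycle H, let X_H = 1 if all 10 edges of H are present in G. Then P[X_H = 1] = p^{10} = (4/5)^{10} = 1048576/9765625.
By linearity of expectation: E[X] = Σ_H E[X_H] = 181440 · p^{10} = 181440 · 1048576/9765625 = 38050725888/1953125.
Numerically: E[X] ≈ 1.948e+04.

E[X] = 181440 · (4/5)^{10} = 38050725888/1953125 ≈ 1.948e+04.


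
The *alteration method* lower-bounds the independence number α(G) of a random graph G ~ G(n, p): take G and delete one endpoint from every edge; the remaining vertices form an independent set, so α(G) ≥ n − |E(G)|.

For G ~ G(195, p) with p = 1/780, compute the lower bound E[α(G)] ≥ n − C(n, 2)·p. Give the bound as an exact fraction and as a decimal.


E[|E(G)|] = C(195, 2)·p = 18915 · (1/780) = 97/4.
E[α(G)] ≥ n − E[|E(G)|] = 195 − 97/4 = 683/4.
Numerically: ≈ 170.750.
(This is only a lower bound; the true E[α(G)] may be larger.)

E[α(G)] ≥ 683/4 ≈ 170.750.


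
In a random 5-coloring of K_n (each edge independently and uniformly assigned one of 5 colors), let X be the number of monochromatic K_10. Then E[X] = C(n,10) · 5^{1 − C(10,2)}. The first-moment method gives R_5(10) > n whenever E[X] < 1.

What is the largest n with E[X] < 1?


We need C(n, 10) · 5^{1 − 45} < 1, i.e. C(n, 10) < 5^{45 − 1} = 5684341886080801486968994140625.
Check values of n near the boundary:
  n = 5387: C(5387, 10) = 5624406917627224603154306376491; 5624406917627224603154306376491 < 5684341886080801486968994140625? YES
  n = 5388: C(5388, 10) = 5634865093375880654852250419586; 5634865093375880654852250419586 < 5684341886080801486968994140625? YES
  n = 5389: C(5389, 10) = 5645340767466558997768874792926; 5645340767466558997768874792926 < 5684341886080801486968994140625? YES
  n = 5390: C(5390, 10) = 5655833965919099070255434039753; 5655833965919099070255434039753 < 5684341886080801486968994140625? YES
  n = 5391: C(5391, 10) = 5666344714787188828795213697883; 5666344714787188828795213697883 < 5684341886080801486968994140625? YES
  n = 5392: C(5392, 10) = 5676873040158402483252283957448; 5676873040158402483252283957448 < 5684341886080801486968994140625? YES
  n = 5393: C(5393, 10) = 5687418968154238267170642278008; 5687418968154238267170642278008 < 5684341886080801486968994140625? NO
  n = 5394: C(5394, 10) = 5697982524930156243149785372878; 5697982524930156243149785372878 < 5684341886080801486968994140625? NO
The largest n with C(n, 10) < 5684341886080801486968994140625 is n = 5392 (where E[X] = 5676873040158402483252283957448/5684341886080801486968994140625 ≈ 0.9987). Hence R_5(10) > 5392, i.e. R_5(10) ≥ 5393.

Largest n = 5392; hence R_5(10) > 5392.


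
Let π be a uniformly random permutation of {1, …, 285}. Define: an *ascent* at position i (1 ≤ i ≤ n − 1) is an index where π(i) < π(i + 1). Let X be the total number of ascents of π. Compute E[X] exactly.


Write X = Σ X_I over i = 1, …, 284, with X_I the indicator of one ascent.
There are 284 indicators.
For each fixed i, the pair (π(i), π(i+1)) is a uniformly random ordered pair of distinct values from {1, …, 285}; by symmetry P[π(i) < π(i+1)] = 1/2.
By linearity: E[X] = 284 · (1/2) = (285 − 1) · (1/2) = 142 ≈ 142.000000.

E[X] = 142 = 142.000000.


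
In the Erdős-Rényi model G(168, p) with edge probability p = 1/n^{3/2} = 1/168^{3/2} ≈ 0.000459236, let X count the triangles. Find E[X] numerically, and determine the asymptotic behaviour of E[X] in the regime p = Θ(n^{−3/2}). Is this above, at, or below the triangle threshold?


Number of potential triangles: C(168, 3) = 776216.
Each occurs with probability p³ ≈ (0.000459236)³ ≈ 9.68519195e-11.
By linearity: E[X] = C(168, 3)·p³ ≈ 776216 · 9.68519195e-11 ≈ 0.000075.
Since α = 3/2 > 1, p = c/n^{3/2} = o(1/n) is below the triangle threshold p ~ 1/n. Asymptotically E[X] ~ (c³/6)·n^{3(1−α)} = (1³/6)·n^{-1.5} → 0, so by Markov's inequality G has no triangles w.h.p.

E[X] ≈ 0.000075; in regime p = Θ(1/n^{3/2}) E[X] tends to 0 (below the triangle threshold p ~ 1/n).


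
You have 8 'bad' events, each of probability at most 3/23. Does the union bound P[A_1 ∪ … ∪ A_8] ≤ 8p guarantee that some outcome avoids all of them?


Union bound: P[∪_{i=1}^{8} A_i] ≤ Σ_i P[A_i] ≤ 8·p = 8·(3/23) = 24/23.
Numerically: 24/23 ≈ 1.0434783.
Is 24/23 < 1? NO.
Since the bound 24/23 is ≥ 1, the union bound is uninformative here; it does NOT by itself certify existence.

8·p = 24/23 ≈ 1.0434783; existence NOT certified by the union bound.


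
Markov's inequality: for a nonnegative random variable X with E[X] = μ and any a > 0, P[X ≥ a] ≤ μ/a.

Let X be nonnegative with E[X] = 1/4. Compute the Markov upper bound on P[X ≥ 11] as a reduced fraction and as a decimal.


μ = E[X] = 1/4, a = 11.
Markov: P[X ≥ 11] ≤ μ/a = (1/4)/11 = 1/44.
Numerically: ≈ 0.023.
(Since a = 11 > μ = 0.250, the bound 1/44 is < 1 and informative.)

P[X ≥ 11] ≤ 1/44 ≈ 0.023.


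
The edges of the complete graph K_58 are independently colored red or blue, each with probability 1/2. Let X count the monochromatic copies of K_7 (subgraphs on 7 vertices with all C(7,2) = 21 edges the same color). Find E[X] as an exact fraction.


Let X = Σ_S X_S over the C(58, 7) = 300674088 subsets S of size 7, where X_S = 1 if the K_7 on S is monochromatic.
For a fixed S, the K_7 on S has C(7, 2) = 21 edges. P[all 21 edges red] = (1/2)^21, and likewise for blue, so P[monochromatic] = 2·(1/2)^21 = 2^{1 − 21} = 1/1048576.
Summing: E[X] = C(58, 7) · 2^{1 − 21} = 300674088 · 1/1048576 = 37584261/131072.
Numerically: E[X] ≈ 286.745.

E[X] = C(58,7)·2^(1−C(7,2)) = 37584261/131072 ≈ 286.745.


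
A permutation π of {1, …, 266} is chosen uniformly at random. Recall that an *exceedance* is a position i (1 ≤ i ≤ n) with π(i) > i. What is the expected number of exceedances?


Write X = Σ_{i=1}^{266} X_i, where X_i = 1_{π(i) > i}.
For each fixed i, π(i) is uniform over {1, …, 266} (marginal of a uniform permutation), so P[π(i) > i] = (n − i)/n. Summing: Σ_{i=1}^{266} (n − i)/n = (0 + 1 + … + 265)/266 = 266(266 − 1)/(2·266) = (266 − 1)/2.
Hence E[X] = Σ_{i=1}^{266} (266 − i)/266 = 265/2 ≈ 132.500000.

E[X] = 265/2 = 132.500000.


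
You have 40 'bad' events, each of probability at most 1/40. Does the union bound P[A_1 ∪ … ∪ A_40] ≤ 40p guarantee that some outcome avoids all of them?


Union bound: P[∪_{i=1}^{40} A_i] ≤ Σ_i P[A_i] ≤ 40·p = 40·(1/40) = 1.
Numerically: 1 ≈ 1.0000.
Is 1 < 1? NO.
Since the bound 1 is ≥ 1, the union bound is uninformative here; it does NOT by itself certify existence.

40·p = 1 ≈ 1.0000; existence NOT certified by the union bound.


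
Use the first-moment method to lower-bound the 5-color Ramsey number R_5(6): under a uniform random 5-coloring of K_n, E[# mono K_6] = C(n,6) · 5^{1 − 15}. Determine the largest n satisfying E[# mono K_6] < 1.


We need C(n, 6) · 5^{1 − 15} < 1, i.e. C(n, 6) < 5^{15 − 1} = 6103515625.
Check values of n near the boundary:
  n = 127: C(127, 6) = 5169379425; 5169379425 < 6103515625? YES
  n = 128: C(128, 6) = 5423611200; 5423611200 < 6103515625? YES
  n = 129: C(129, 6) = 5688177600; 5688177600 < 6103515625? YES
  n = 130: C(130, 6) = 5963412000; 5963412000 < 6103515625? YES
  n = 131: C(131, 6) = 6249655776; 6249655776 < 6103515625? NO
The largest n with C(n, 6) < 6103515625 is n = 130 (where E[X] = 47707296/48828125 ≈ 0.977). Hence R_5(6) > 130, i.e. R_5(6) ≥ 131.

Largest n = 130; hence R_5(6) > 130.


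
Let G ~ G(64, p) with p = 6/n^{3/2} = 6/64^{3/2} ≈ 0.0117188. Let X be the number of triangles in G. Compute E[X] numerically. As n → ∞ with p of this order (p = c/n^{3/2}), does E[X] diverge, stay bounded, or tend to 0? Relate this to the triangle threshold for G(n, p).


Number of potential triangles: C(64, 3) = 41664.
Each occurs with probability p³ ≈ (0.0117188)³ ≈ 1.60932541e-06.
By linearity: E[X] = C(64, 3)·p³ ≈ 41664 · 1.60932541e-06 ≈ 0.067051.
Since α = 3/2 > 1, p = c/n^{3/2} = o(1/n) is below the triangle threshold p ~ 1/n. Asymptotically E[X] ~ (c³/6)·n^{3(1−α)} = (6³/6)·n^{-1.5} → 0, so by Markov's inequality G has no triangles w.h.p.

E[X] ≈ 0.067051; in regime p = Θ(1/n^{3/2}) E[X] tends to 0 (below the triangle threshold p ~ 1/n).


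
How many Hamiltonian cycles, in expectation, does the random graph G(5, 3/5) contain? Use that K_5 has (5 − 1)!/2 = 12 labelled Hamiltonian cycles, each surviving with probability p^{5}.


K_5 has (5 − 1)!/2 = 12 labelled Hamiltonian cycles.
For each such Hamiltonian cycle H, let X_H = 1 if all 5 edges of H are present in G. Then P[X_H = 1] = p^{5} = (3/5)^{5} = 243/3125.
Summing the indicators: E[X] = Σ_H E[X_H] = 12 · p^{5} = 12 · 243/3125 = 2916/3125.
Numerically: E[X] ≈ 0.933.

E[X] = 12 · (3/5)^{5} = 2916/3125 ≈ 0.933.


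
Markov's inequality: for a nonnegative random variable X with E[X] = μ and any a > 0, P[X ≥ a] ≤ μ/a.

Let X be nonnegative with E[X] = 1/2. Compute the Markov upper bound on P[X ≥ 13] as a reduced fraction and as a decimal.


μ = E[X] = 1/2, a = 13.
Markov: P[X ≥ 13] ≤ μ/a = (1/2)/13 = 1/26.
Numerically: ≈ 0.038.
(Since a = 13 > μ = 0.500, the bound 1/26 is < 1 and informative.)

P[X ≥ 13] ≤ 1/26 ≈ 0.038.


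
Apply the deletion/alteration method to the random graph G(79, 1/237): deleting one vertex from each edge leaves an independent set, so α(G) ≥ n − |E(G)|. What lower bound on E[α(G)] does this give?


E[|E(G)|] = C(79, 2)·p = 3081 · (1/237) = 13.
E[α(G)] ≥ n − E[|E(G)|] = 79 − 13 = 66.
Numerically: ≈ 66.0000.
(This is only a lower bound; the true E[α(G)] may be larger.)

E[α(G)] ≥ 66 ≈ 66.0000.


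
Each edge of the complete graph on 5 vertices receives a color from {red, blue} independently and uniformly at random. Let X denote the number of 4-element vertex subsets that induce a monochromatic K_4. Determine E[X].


Let X = Σ_S X_S over the C(5, 4) = 5 subsets S of size 4, where X_S = 1 if the K_4 on S is monochromatic.
For a fixed S, the K_4 on S has C(4, 2) = 6 edges. P[all 6 edges red] = (1/2)^6, and likewise for blue, so P[monochromatic] = 2·(1/2)^6 = 2^{1 − 6} = 1/32.
By linearity of expectation: E[X] = C(5, 4) · 2^{1 − 6} = 5 · 1/32 = 5/32.
Numerically: E[X] ≈ 0.156.

E[X] = C(5,4)·2^(1−C(4,2)) = 5/32 ≈ 0.156.


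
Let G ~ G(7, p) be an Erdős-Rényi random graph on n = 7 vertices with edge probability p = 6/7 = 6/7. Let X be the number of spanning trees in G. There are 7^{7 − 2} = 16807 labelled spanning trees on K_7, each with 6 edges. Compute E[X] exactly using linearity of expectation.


K_7 has 7^{7 − 2} = 16807 labelled spanning trees.
For each such spanning tree H, let X_H = 1 if all 6 edges of H are present in G. Then P[X_H = 1] = p^{6} = (6/7)^{6} = 46656/117649.
Summing the indicators: E[X] = Σ_H E[X_H] = 16807 · p^{6} = 16807 · 46656/117649 = 46656/7.
Numerically: E[X] ≈ 6.67e+03.

E[X] = 16807 · (6/7)^{6} = 46656/7 ≈ 6.67e+03.


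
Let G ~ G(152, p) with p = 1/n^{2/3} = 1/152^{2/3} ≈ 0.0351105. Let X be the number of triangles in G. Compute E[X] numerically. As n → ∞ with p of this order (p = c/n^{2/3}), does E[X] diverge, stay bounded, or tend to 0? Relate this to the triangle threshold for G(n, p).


Number of potential triangles: C(152, 3) = 573800.
Each occurs with probability p³ ≈ (0.0351105)³ ≈ 4.32825485e-05.
By linearity: E[X] = C(152, 3)·p³ ≈ 573800 · 4.32825485e-05 ≈ 24.835526.
Since α = 2/3 < 1, p = c/n^{2/3} ≫ 1/n is above the triangle threshold p ~ 1/n. Asymptotically E[X] ~ (c³/6)·n^{3(1−α)} = (1³/6)·n^{1} → ∞; triangles are abundant w.h.p.

E[X] ≈ 24.835526; in regime p = Θ(1/n^{2/3}) E[X] diverges (above the triangle threshold p ~ 1/n).


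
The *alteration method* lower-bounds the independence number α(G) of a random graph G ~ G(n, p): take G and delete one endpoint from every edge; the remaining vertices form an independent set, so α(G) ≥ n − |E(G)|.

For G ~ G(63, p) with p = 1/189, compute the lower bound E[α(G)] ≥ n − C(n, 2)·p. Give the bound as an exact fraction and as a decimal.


E[|E(G)|] = C(63, 2)·p = 1953 · (1/189) = 31/3.
E[α(G)] ≥ n − E[|E(G)|] = 63 − 31/3 = 158/3.
Numerically: ≈ 52.66667.
(This is only a lower bound; the true E[α(G)] may be larger.)

E[α(G)] ≥ 158/3 ≈ 52.66667.


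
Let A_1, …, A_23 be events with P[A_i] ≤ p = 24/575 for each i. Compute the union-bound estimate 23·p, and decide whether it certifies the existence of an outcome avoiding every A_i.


Union bound: P[∪_{i=1}^{23} A_i] ≤ Σ_i P[A_i] ≤ 23·p = 23·(24/575) = 24/25.
Numerically: 24/25 ≈ 0.96000.
Is 24/25 < 1? YES.
Since P[∪ A_i] ≤ 24/25 < 1, the complement has P[∩ A_i^c] ≥ 1 − 24/25 = 1/25 > 0, so some outcome avoids every A_i.

23·p = 24/25 ≈ 0.96000; existence CERTIFIED by the union bound.


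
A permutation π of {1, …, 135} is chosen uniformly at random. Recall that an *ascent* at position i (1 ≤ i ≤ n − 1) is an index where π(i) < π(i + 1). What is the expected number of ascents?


Write X = Σ X_I over i = 1, …, 134, with X_I the indicator of one ascent.
There are 134 indicators.
For each fixed i, the pair (π(i), π(i+1)) is a uniformly random ordered pair of distinct values from {1, …, 135}; by symmetry P[π(i) < π(i+1)] = 1/2.
By linearity: E[X] = 134 · (1/2) = (135 − 1) · (1/2) = 67 ≈ 67.000.

E[X] = 67 = 67.000.


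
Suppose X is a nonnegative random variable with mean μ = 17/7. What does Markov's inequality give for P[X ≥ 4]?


μ = E[X] = 17/7, a = 4.
Markov: P[X ≥ 4] ≤ μ/a = (17/7)/4 = 17/28.
Numerically: ≈ 0.607.
(Since a = 4 > μ = 2.429, the bound 17/28 is < 1 and informative.)

P[X ≥ 4] ≤ 17/28 ≈ 0.607.


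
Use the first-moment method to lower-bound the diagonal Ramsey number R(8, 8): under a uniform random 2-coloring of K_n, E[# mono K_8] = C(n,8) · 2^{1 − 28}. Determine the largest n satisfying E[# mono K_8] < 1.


We need C(n, 8) · 2^{1 − 28} < 1, i.e. C(n, 8) < 2^{28 − 1} = 134217728.
Check values of n near the boundary:
  n = 39: C(39, 8) = 61523748; 61523748 < 134217728? YES
  n = 40: C(40, 8) = 76904685; 76904685 < 134217728? YES
  n = 41: C(41, 8) = 95548245; 95548245 < 134217728? YES
  n = 42: C(42, 8) = 118030185; 118030185 < 134217728? YES
  n = 43: C(43, 8) = 145008513; 145008513 < 134217728? NO
  n = 44: C(44, 8) = 177232627; 177232627 < 134217728? NO
The largest n with C(n, 8) < 134217728 is n = 42 (where E[X] = 118030185/134217728 ≈ 0.8794). Hence R(8, 8) > 42, i.e. R(8, 8) ≥ 43.

Largest n = 42; hence R(8, 8) > 42.


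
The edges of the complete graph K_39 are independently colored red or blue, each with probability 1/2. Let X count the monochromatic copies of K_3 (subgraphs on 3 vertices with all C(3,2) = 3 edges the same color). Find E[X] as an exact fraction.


Let X = Σ_S X_S over the C(39, 3) = 9139 subsets S of size 3, where X_S = 1 if the K_3 on S is monochromatic.
For a fixed S, the K_3 on S has C(3, 2) = 3 edges. P[all 3 edges red] = (1/2)^3, and likewise for blue, so P[monochromatic] = 2·(1/2)^3 = 2^{1 − 3} = 1/4.
By linearity: E[X] = C(39, 3) · 2^{1 − 3} = 9139 · 1/4 = 9139/4.
Numerically: E[X] ≈ 2284.7500.

E[X] = C(39,3)·2^(1−C(3,2)) = 9139/4 ≈ 2284.7500.


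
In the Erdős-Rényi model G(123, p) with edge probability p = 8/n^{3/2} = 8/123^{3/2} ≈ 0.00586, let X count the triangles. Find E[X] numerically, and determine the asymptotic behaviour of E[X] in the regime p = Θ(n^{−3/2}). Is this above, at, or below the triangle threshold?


Number of potential triangles: C(123, 3) = 302621.
Each occurs with probability p³ ≈ (0.00586)³ ≈ 2.01696e-07.
By linearity: E[X] = C(123, 3)·p³ ≈ 302621 · 2.01696e-07 ≈ 0.061.
Since α = 3/2 > 1, p = c/n^{3/2} = o(1/n) is below the triangle threshold p ~ 1/n. Asymptotically E[X] ~ (c³/6)·n^{3(1−α)} = (8³/6)·n^{-1.5} → 0, so by Markov's inequality G has no triangles w.h.p.

E[X] ≈ 0.061; in regime p = Θ(1/n^{3/2}) E[X] tends to 0 (below the triangle threshold p ~ 1/n).


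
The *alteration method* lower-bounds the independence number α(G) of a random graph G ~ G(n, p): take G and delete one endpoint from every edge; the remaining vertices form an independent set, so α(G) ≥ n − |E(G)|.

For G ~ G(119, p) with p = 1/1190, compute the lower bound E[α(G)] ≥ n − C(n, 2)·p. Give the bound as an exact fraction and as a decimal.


E[|E(G)|] = C(119, 2)·p = 7021 · (1/1190) = 59/10.
E[α(G)] ≥ n − E[|E(G)|] = 119 − 59/10 = 1131/10.
Numerically: ≈ 113.100000.
(This is only a lower bound; the true E[α(G)] may be larger.)

E[α(G)] ≥ 1131/10 ≈ 113.100000.


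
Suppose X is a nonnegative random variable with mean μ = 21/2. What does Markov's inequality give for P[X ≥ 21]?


μ = E[X] = 21/2, a = 21.
Markov: P[X ≥ 21] ≤ μ/a = (21/2)/21 = 1/2.
Numerically: ≈ 0.500.
(Since a = 21 > μ = 10.500, the bound 1/2 is < 1 and informative.)

P[X ≥ 21] ≤ 1/2 ≈ 0.500.


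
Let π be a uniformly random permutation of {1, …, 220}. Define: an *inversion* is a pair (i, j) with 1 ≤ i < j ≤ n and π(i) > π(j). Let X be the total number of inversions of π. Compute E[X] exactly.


Write X = Σ X_I over the C(220, 2) = 24090 pairs i < j, with X_I the indicator of one inversion.
There are 24090 indicators.
For each fixed pair i < j, the values π(i) and π(j) are two distinct elements of {1, …, 220} in uniformly random order; by symmetry P[π(i) > π(j)] = 1/2.
By linearity: E[X] = 24090 · (1/2) = C(220, 2) · (1/2) = 24090/2 = 12045 ≈ 12045.000000.

E[X] = 12045 = 12045.000000.


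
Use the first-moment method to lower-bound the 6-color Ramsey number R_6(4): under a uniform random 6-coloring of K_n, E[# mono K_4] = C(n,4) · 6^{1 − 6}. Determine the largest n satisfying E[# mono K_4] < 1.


We need C(n, 4) · 6^{1 − 6} < 1, i.e. C(n, 4) < 6^{6 − 1} = 7776.
Check values of n near the boundary:
  n = 20: C(20, 4) = 4845; 4845 < 7776? YES
  n = 21: C(21, 4) = 5985; 5985 < 7776? YES
  n = 22: C(22, 4) = 7315; 7315 < 7776? YES
  n = 23: C(23, 4) = 8855; 8855 < 7776? NO
  n = 24: C(24, 4) = 10626; 10626 < 7776? NO
  n = 25: C(25, 4) = 12650; 12650 < 7776? NO
The largest n with C(n, 4) < 7776 is n = 22 (where E[X] = 7315/7776 ≈ 0.94072). Hence R_6(4) > 22, i.e. R_6(4) ≥ 23.

Largest n = 22; hence R_6(4) > 22.


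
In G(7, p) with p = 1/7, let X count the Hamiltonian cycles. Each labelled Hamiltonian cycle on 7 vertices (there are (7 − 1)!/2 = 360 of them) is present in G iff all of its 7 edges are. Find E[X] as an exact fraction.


K_7 has (7 − 1)!/2 = 360 labelled Hamiltonian cycles.
For each such Hamiltonian cycle H, let X_H = 1 if all 7 edges of H are present in G. Then P[X_H = 1] = p^{7} = (1/7)^{7} = 1/823543.
By linearity of expectation: E[X] = Σ_H E[X_H] = 360 · p^{7} = 360 · 1/823543 = 360/823543.
Numerically: E[X] ≈ 0.0004371.

E[X] = 360 · (1/7)^{7} = 360/823543 ≈ 0.0004371.


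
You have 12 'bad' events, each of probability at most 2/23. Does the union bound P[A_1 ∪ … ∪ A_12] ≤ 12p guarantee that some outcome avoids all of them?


Union bound: P[∪_{i=1}^{12} A_i] ≤ Σ_i P[A_i] ≤ 12·p = 12·(2/23) = 24/23.
Numerically: 24/23 ≈ 1.0434783.
Is 24/23 < 1? NO.
Since the bound 24/23 is ≥ 1, the union bound is uninformative here; it does NOT by itself certify existence.

12·p = 24/23 ≈ 1.0434783; existence NOT certified by the union bound.


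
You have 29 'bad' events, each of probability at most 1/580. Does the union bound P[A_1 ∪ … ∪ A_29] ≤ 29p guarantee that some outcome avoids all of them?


Union bound: P[∪_{i=1}^{29} A_i] ≤ Σ_i P[A_i] ≤ 29·p = 29·(1/580) = 1/20.
Numerically: 1/20 ≈ 0.05000.
Is 1/20 < 1? YES.
Since P[∪ A_i] ≤ 1/20 < 1, the complement has P[∩ A_i^c] ≥ 1 − 1/20 = 19/20 > 0, so some outcome avoids every A_i.

29·p = 1/20 ≈ 0.05000; existence CERTIFIED by the union bound.


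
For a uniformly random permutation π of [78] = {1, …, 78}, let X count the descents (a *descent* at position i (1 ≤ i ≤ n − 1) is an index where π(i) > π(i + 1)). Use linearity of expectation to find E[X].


Write X = Σ X_I over i = 1, …, 77, with X_I the indicator of one descent.
There are 77 indicators.
For each fixed i, the pair (π(i), π(i+1)) is a uniformly random ordered pair of distinct values from {1, …, 78}; by symmetry P[π(i) > π(i+1)] = 1/2.
By linearity: E[X] = 77 · (1/2) = (78 − 1) · (1/2) = 77/2 ≈ 38.5000.

E[X] = 77/2 = 38.5000.


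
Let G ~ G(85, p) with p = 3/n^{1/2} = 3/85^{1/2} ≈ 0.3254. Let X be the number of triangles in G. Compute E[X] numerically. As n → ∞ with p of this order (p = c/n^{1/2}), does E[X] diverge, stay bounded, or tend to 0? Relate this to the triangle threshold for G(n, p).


Number of potential triangles: C(85, 3) = 98770.
Each occurs with probability p³ ≈ (0.3254)³ ≈ 3.4453661e-02.
By linearity: E[X] = C(85, 3)·p³ ≈ 98770 · 3.4453661e-02 ≈ 3402.98809.
Since α = 1/2 < 1, p = c/n^{1/2} ≫ 1/n is above the triangle threshold p ~ 1/n. Asymptotically E[X] ~ (c³/6)·n^{3(1−α)} = (3³/6)·n^{1.5} → ∞; triangles are abundant w.h.p.

E[X] ≈ 3402.98809; in regime p = Θ(1/n^{1/2}) E[X] diverges (above the triangle threshold p ~ 1/n).


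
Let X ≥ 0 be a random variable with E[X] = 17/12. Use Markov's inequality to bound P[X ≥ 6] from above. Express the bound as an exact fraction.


μ = E[X] = 17/12, a = 6.
Markov: P[X ≥ 6] ≤ μ/a = (17/12)/6 = 17/72.
Numerically: ≈ 0.2361.
(Since a = 6 > μ = 1.4167, the bound 17/72 is < 1 and informative.)

P[X ≥ 6] ≤ 17/72 ≈ 0.2361.


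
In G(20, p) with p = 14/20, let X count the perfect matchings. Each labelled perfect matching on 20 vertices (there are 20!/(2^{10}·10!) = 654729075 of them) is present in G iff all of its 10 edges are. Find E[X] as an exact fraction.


K_20 has 20!/(2^{10}·10!) = 654729075 labelled perfect matchings.
For each such perfect matching H, let X_H = 1 if all 10 edges of H are present in G. Then P[X_H = 1] = p^{10} = (7/10)^{10} = 282475249/10000000000.
Summing the indicators: E[X] = Σ_H E[X_H] = 654729075 · p^{10} = 654729075 · 282475249/10000000000 = 7397790339526587/400000000.
Numerically: E[X] ≈ 1.849e+07.

E[X] = 654729075 · (7/10)^{10} = 7397790339526587/400000000 ≈ 1.849e+07.


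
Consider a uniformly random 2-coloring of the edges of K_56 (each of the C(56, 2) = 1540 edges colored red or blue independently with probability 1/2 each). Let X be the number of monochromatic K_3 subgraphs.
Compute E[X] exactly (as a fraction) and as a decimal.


Let X = Σ_S X_S over the C(56, 3) = 27720 subsets S of size 3, where X_S = 1 if the K_3 on S is monochromatic.
For a fixed S, the K_3 on S has C(3, 2) = 3 edges. P[all 3 edges red] = (1/2)^3, and likewise for blue, so P[monochromatic] = 2·(1/2)^3 = 2^{1 − 3} = 1/4.
By linearity of expectation: E[X] = C(56, 3) · 2^{1 − 3} = 27720 · 1/4 = 6930.
Numerically: E[X] ≈ 6930.0000.

E[X] = C(56,3)·2^(1−C(3,2)) = 6930 ≈ 6930.0000.


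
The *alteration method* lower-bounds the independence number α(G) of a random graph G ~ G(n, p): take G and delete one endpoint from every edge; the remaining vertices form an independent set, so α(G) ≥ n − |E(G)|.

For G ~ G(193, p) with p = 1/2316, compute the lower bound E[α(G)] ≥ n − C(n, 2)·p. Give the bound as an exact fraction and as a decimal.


E[|E(G)|] = C(193, 2)·p = 18528 · (1/2316) = 8.
E[α(G)] ≥ n − E[|E(G)|] = 193 − 8 = 185.
Numerically: ≈ 185.0000.
(This is only a lower bound; the true E[α(G)] may be larger.)

E[α(G)] ≥ 185 ≈ 185.0000.


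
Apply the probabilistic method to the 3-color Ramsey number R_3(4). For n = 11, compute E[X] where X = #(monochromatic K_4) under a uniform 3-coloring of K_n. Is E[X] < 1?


E[X] = C(11, 4) · 3^{1 − 6} = 330 · 3^{−5} = 330/243.
As a reduced fraction: E[X] = 110/81 ≈ 1.35802.
Is E[X] < 1? NO.
Since E[X] ≥ 1, the first-moment bound is inconclusive at n = 11; it does NOT by itself certify R_3(4) > 11.

E[X] = 110/81 ≈ 1.35802; E[X] ≥ 1; first-moment method inconclusive here.


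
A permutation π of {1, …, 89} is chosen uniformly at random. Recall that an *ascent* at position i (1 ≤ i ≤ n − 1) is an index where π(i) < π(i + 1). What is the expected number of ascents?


Write X = Σ X_I over i = 1, …, 88, with X_I the indicator of one ascent.
There are 88 indicators.
For each fixed i, the pair (π(i), π(i+1)) is a uniformly random ordered pair of distinct values from {1, …, 89}; by symmetry P[π(i) < π(i+1)] = 1/2.
By linearity: E[X] = 88 · (1/2) = (89 − 1) · (1/2) = 44 ≈ 44.0000.

E[X] = 44 = 44.0000.


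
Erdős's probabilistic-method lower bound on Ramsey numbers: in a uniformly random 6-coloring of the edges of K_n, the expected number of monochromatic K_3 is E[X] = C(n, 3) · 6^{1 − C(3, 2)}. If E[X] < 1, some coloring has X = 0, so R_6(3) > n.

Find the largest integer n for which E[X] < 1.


We need C(n, 3) · 6^{1 − 3} < 1, i.e. C(n, 3) < 6^{3 − 1} = 36.
Check values of n near the boundary:
  n = 4: C(4, 3) = 4; 4 < 36? YES
  n = 5: C(5, 3) = 10; 10 < 36? YES
  n = 6: C(6, 3) = 20; 20 < 36? YES
  n = 7: C(7, 3) = 35; 35 < 36? YES
  n = 8: C(8, 3) = 56; 56 < 36? NO
The largest n with C(n, 3) < 36 is n = 7 (where E[X] = 35/36 ≈ 0.97222). Hence R_6(3) > 7, i.e. R_6(3) ≥ 8.

Largest n = 7; hence R_6(3) > 7.


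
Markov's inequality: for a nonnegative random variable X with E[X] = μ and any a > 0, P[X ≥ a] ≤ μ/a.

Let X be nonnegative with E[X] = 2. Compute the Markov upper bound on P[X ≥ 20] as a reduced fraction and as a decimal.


μ = E[X] = 2, a = 20.
Markov: P[X ≥ 20] ≤ μ/a = (2)/20 = 1/10.
Numerically: ≈ 0.100.
(Since a = 20 > μ = 2.000, the bound 1/10 is < 1 and informative.)

P[X ≥ 20] ≤ 1/10 ≈ 0.100.


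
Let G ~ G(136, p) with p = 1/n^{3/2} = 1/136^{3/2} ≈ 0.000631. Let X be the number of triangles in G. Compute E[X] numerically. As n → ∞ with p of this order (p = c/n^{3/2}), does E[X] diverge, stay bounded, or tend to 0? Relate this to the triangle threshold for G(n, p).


Number of potential triangles: C(136, 3) = 410040.
Each occurs with probability p³ ≈ (0.000631)³ ≈ 2.50654e-10.
By linearity: E[X] = C(136, 3)·p³ ≈ 410040 · 2.50654e-10 ≈ 0.000.
Since α = 3/2 > 1, p = c/n^{3/2} = o(1/n) is below the triangle threshold p ~ 1/n. Asymptotically E[X] ~ (c³/6)·n^{3(1−α)} = (1³/6)·n^{-1.5} → 0, so by Markov's inequality G has no triangles w.h.p.

E[X] ≈ 0.000; in regime p = Θ(1/n^{3/2}) E[X] tends to 0 (below the triangle threshold p ~ 1/n).


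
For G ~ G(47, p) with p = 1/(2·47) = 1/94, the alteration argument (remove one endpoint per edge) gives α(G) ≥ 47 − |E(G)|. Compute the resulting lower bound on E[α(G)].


E[|E(G)|] = C(47, 2)·p = 1081 · (1/94) = 23/2.
E[α(G)] ≥ n − E[|E(G)|] = 47 − 23/2 = 71/2.
Numerically: ≈ 35.500.
(This is only a lower bound; the true E[α(G)] may be larger.)

E[α(G)] ≥ 71/2 ≈ 35.500.


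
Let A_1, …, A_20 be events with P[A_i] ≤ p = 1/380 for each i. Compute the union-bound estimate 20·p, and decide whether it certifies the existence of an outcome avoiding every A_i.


Union bound: P[∪_{i=1}^{20} A_i] ≤ Σ_i P[A_i] ≤ 20·p = 20·(1/380) = 1/19.
Numerically: 1/19 ≈ 0.053.
Is 1/19 < 1? YES.
Since P[∪ A_i] ≤ 1/19 < 1, the complement has P[∩ A_i^c] ≥ 1 − 1/19 = 18/19 > 0, so some outcome avoids every A_i.

20·p = 1/19 ≈ 0.053; existence CERTIFIED by the union bound.


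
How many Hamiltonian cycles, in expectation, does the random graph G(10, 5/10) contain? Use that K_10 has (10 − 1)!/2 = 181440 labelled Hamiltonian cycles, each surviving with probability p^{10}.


K_10 has (10 − 1)!/2 = 181440 labelled Hamiltonian cycles.
For each such Hamiltonian cycle H, let X_H = 1 if all 10 edges of H are present in G. Then P[X_H = 1] = p^{10} = (1/2)^{10} = 1/1024.
By linearity of expectation: E[X] = Σ_H E[X_H] = 181440 · p^{10} = 181440 · 1/1024 = 2835/16.
Numerically: E[X] ≈ 177.2.

E[X] = 181440 · (1/2)^{10} = 2835/16 ≈ 177.2.


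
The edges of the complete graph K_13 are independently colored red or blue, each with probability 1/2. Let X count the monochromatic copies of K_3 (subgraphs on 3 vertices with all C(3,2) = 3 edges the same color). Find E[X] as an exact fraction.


Let X = Σ_S X_S over the C(13, 3) = 286 subsets S of size 3, where X_S = 1 if the K_3 on S is monochromatic.
For a fixed S, the K_3 on S has C(3, 2) = 3 edges. P[all 3 edges red] = (1/2)^3, and likewise for blue, so P[monochromatic] = 2·(1/2)^3 = 2^{1 − 3} = 1/4.
By linearity of expectation: E[X] = C(13, 3) · 2^{1 − 3} = 286 · 1/4 = 143/2.
Numerically: E[X] ≈ 71.5000.

E[X] = C(13,3)·2^(1−C(3,2)) = 143/2 ≈ 71.5000.


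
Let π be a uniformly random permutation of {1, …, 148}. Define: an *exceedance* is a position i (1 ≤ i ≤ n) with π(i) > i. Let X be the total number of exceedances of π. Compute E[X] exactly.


Write X = Σ_{i=1}^{148} X_i, where X_i = 1_{π(i) > i}.
For each fixed i, π(i) is uniform over {1, …, 148} (marginal of a uniform permutation), so P[π(i) > i] = (n − i)/n. Summing: Σ_{i=1}^{148} (n − i)/n = (0 + 1 + … + 147)/148 = 148(148 − 1)/(2·148) = (148 − 1)/2.
Hence E[X] = Σ_{i=1}^{148} (148 − i)/148 = 147/2 ≈ 73.5000.

E[X] = 147/2 = 73.5000.


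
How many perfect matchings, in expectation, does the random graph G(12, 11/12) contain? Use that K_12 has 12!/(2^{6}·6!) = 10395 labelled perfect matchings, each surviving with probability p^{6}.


K_12 has 12!/(2^{6}·6!) = 10395 labelled perfect matchings.
For each such perfect matching H, let X_H = 1 if all 6 edges of H are present in G. Then P[X_H = 1] = p^{6} = (11/12)^{6} = 1771561/2985984.
By linearity: E[X] = Σ_H E[X_H] = 10395 · p^{6} = 10395 · 1771561/2985984 = 682050985/110592.
Numerically: E[X] ≈ 6167.3.

E[X] = 10395 · (11/12)^{6} = 682050985/110592 ≈ 6167.3.


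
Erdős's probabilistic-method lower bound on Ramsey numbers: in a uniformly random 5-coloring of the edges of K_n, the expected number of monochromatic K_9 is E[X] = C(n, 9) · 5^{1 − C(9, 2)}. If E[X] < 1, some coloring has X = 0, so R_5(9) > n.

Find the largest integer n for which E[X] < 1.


We need C(n, 9) · 5^{1 − 36} < 1, i.e. C(n, 9) < 5^{36 − 1} = 2910383045673370361328125.
Check values of n near the boundary:
  n = 2165: C(2165, 9) = 2832220612024886803272630; 2832220612024886803272630 < 2910383045673370361328125? YES
  n = 2166: C(2166, 9) = 2844037944203015677277940; 2844037944203015677277940 < 2910383045673370361328125? YES
  n = 2167: C(2167, 9) = 2855899084841489792706810; 2855899084841489792706810 < 2910383045673370361328125? YES
  n = 2168: C(2168, 9) = 2867804175977929537095120; 2867804175977929537095120 < 2910383045673370361328125? YES
  n = 2169: C(2169, 9) = 2879753360044504243499683; 2879753360044504243499683 < 2910383045673370361328125? YES
  n = 2170: C(2170, 9) = 2891746779868845075610510; 2891746779868845075610510 < 2910383045673370361328125? YES
  n = 2171: C(2171, 9) = 2903784578674959601827205; 2903784578674959601827205 < 2910383045673370361328125? YES
  n = 2172: C(2172, 9) = 2915866900084148060642020; 2915866900084148060642020 < 2910383045673370361328125? NO
  n = 2173: C(2173, 9) = 2927993888115921319674265; 2927993888115921319674265 < 2910383045673370361328125? NO
The largest n with C(n, 9) < 2910383045673370361328125 is n = 2171 (where E[X] = 580756915734991920365441/582076609134674072265625 ≈ 0.9977328). Hence R_5(9) > 2171, i.e. R_5(9) ≥ 2172.

Largest n = 2171; hence R_5(9) > 2171.


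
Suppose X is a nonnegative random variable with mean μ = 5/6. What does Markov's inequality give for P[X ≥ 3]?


μ = E[X] = 5/6, a = 3.
Markov: P[X ≥ 3] ≤ μ/a = (5/6)/3 = 5/18.
Numerically: ≈ 0.27778.
(Since a = 3 > μ = 0.83333, the bound 5/18 is < 1 and informative.)

P[X ≥ 3] ≤ 5/18 ≈ 0.27778.


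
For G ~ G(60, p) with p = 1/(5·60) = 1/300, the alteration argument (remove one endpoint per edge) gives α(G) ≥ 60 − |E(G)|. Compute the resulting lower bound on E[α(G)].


E[|E(G)|] = C(60, 2)·p = 1770 · (1/300) = 59/10.
E[α(G)] ≥ n − E[|E(G)|] = 60 − 59/10 = 541/10.
Numerically: ≈ 54.100.
(This is only a lower bound; the true E[α(G)] may be larger.)

E[α(G)] ≥ 541/10 ≈ 54.100.
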